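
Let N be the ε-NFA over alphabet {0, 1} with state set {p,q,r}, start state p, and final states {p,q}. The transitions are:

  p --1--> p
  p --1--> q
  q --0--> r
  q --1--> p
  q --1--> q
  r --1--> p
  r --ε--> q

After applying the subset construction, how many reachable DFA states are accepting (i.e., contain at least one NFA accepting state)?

3

Start state of the DFA: {p} (ε-closure of the NFA start).
{p} --0--> ∅  [new]
{p} --1--> {p,q}  [new]
∅ --0--> ∅  [seen]
∅ --1--> ∅  [seen]
{p,q} --0--> {q,r}  [new]
{p,q} --1--> {p,q}  [seen]
{q,r} --0--> {q,r}  [seen]
{q,r} --1--> {p,q}  [seen]
Reachable DFA states: {p}, ∅, {p,q}, {q,r}.
Accepting DFA states (contain an NFA accepting state): {p}, {p,q}, {q,r}.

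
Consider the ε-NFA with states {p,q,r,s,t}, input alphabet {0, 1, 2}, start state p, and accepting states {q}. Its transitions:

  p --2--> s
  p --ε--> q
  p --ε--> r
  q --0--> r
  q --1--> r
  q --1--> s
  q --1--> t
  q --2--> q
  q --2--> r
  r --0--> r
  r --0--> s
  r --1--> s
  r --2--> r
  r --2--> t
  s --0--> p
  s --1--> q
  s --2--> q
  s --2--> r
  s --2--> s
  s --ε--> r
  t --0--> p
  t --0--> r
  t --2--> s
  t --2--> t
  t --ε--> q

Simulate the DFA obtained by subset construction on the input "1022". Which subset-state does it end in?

{q,r,s,t}

Start: {p,q,r}.
δ(p,1) = ∅; δ(q,1) = {r,s,t}; δ(r,1) = {s}.
Union: {r,s,t}.
ε-closure gives {q,r,s,t}.
After 1: {q,r,s,t}.
δ(q,0) = {r}; δ(r,0) = {r,s}; δ(s,0) = {p}; δ(t,0) = {p,r}.
Union: {p,r,s}.
ε-closure gives {p,q,r,s}.
After 0: {p,q,r,s}.
δ(p,2) = {s}; δ(q,2) = {q,r}; δ(r,2) = {r,t}; δ(s,2) = {q,r,s}.
Union: {q,r,s,t}.
After 2: {q,r,s,t}.
δ(q,2) = {q,r}; δ(r,2) = {r,t}; δ(s,2) = {q,r,s}; δ(t,2) = {s,t}.
Union: {q,r,s,t}.
After 2: {q,r,s,t}.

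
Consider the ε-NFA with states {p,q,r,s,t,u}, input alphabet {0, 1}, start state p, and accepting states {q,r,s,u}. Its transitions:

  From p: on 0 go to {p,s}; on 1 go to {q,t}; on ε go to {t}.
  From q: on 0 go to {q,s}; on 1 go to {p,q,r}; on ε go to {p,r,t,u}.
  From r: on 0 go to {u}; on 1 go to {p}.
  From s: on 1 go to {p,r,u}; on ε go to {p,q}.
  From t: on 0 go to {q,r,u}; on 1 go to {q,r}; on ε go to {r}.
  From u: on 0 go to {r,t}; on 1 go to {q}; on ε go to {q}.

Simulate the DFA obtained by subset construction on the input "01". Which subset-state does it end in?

{p,q,r,t,u}

Start: {p,r,t}.
δ(p,0) = {p,s}; δ(r,0) = {u}; δ(t,0) = {q,r,u}.
Union: {p,q,r,s,u}.
ε-closure gives {p,q,r,s,t,u}.
After 0: {p,q,r,s,t,u}.
δ(p,1) = {q,t}; δ(q,1) = {p,q,r}; δ(r,1) = {p}; δ(s,1) = {p,r,u}; δ(t,1) = {q,r}; δ(u,1) = {q}.
Union: {p,q,r,t,u}.
After 1: {p,q,r,t,u}.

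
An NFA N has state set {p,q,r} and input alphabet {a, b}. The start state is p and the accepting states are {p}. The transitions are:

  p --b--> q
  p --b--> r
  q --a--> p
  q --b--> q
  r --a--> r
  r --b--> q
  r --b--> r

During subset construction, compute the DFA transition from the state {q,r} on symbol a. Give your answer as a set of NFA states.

{p,r}

δ(q,a) = {p}; δ(r,a) = {r}.
Union: {p,r}.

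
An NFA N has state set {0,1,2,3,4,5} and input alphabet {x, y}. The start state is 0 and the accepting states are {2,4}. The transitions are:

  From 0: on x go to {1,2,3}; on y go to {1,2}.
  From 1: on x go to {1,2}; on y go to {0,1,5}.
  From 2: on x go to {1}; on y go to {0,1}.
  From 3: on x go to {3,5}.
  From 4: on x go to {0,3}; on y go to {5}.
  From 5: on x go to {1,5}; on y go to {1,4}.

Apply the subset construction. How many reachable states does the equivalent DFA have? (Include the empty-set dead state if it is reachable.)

8

Start state of the DFA: {0}.
{0} --x--> {1,2,3}  [new]
{0} --y--> {1,2}  [new]
{1,2,3} --x--> {1,2,3,5}  [new]
{1,2,3} --y--> {0,1,5}  [new]
{1,2} --x--> {1,2}  [seen]
{1,2} --y--> {0,1,5}  [seen]
{1,2,3,5} --x--> {1,2,3,5}  [seen]
{1,2,3,5} --y--> {0,1,4,5}  [new]
{0,1,5} --x--> {1,2,3,5}  [seen]
{0,1,5} --y--> {0,1,2,4,5}  [new]
{0,1,4,5} --x--> {0,1,2,3,5}  [new]
{0,1,4,5} --y--> {0,1,2,4,5}  [seen]
{0,1,2,4,5} --x--> {0,1,2,3,5}  [seen]
{0,1,2,4,5} --y--> {0,1,2,4,5}  [seen]
{0,1,2,3,5} --x--> {1,2,3,5}  [seen]
{0,1,2,3,5} --y--> {0,1,2,4,5}  [seen]
Reachable DFA states: {0}, {1,2,3}, {1,2}, {1,2,3,5}, {0,1,5}, {0,1,4,5}, {0,1,2,4,5}, {0,1,2,3,5}.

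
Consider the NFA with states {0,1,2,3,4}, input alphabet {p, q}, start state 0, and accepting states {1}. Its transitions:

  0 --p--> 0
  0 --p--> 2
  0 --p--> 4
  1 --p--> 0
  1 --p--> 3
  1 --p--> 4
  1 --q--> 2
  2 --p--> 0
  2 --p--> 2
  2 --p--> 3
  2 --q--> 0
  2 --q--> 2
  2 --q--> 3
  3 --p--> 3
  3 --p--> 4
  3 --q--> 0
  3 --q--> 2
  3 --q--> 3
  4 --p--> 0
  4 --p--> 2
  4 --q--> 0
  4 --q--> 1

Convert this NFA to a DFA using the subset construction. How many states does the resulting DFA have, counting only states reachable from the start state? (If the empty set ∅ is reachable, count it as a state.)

6

Start state of the DFA: {0}.
{0} --p--> {0,2,4}  [new]
{0} --q--> ∅  [new]
{0,2,4} --p--> {0,2,3,4}  [new]
{0,2,4} --q--> {0,1,2,3}  [new]
∅ --p--> ∅  [seen]
∅ --q--> ∅  [seen]
{0,2,3,4} --p--> {0,2,3,4}  [seen]
{0,2,3,4} --q--> {0,1,2,3}  [seen]
{0,1,2,3} --p--> {0,2,3,4}  [seen]
{0,1,2,3} --q--> {0,2,3}  [new]
{0,2,3} --p--> {0,2,3,4}  [seen]
{0,2,3} --q--> {0,2,3}  [seen]
Reachable DFA states: {0}, {0,2,4}, ∅, {0,2,3,4}, {0,1,2,3}, {0,2,3}.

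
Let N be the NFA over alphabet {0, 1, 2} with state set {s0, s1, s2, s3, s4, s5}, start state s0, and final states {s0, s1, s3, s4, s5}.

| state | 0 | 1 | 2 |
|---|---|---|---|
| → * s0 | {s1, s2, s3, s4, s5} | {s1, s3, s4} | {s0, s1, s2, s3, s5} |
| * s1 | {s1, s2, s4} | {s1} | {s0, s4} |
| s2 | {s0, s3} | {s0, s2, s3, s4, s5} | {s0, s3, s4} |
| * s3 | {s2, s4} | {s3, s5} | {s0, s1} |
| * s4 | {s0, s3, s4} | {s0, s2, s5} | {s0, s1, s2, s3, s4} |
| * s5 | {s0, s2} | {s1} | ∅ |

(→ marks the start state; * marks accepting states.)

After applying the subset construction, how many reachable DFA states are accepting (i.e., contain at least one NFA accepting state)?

6

Start state of the DFA: {s0}.
{s0} --0--> {s1, s2, s3, s4, s5}  [new]
{s0} --1--> {s1, s3, s4}  [new]
{s0} --2--> {s0, s1, s2, s3, s5}  [new]
{s1, s2, s3, s4, s5} --0--> {s0, s1, s2, s3, s4}  [new]
{s1, s2, s3, s4, s5} --1--> {s0, s1, s2, s3, s4, s5}  [new]
{s1, s2, s3, s4, s5} --2--> {s0, s1, s2, s3, s4}  [seen]
{s1, s3, s4} --0--> {s0, s1, s2, s3, s4}  [seen]
{s1, s3, s4} --1--> {s0, s1, s2, s3, s5}  [seen]
{s1, s3, s4} --2--> {s0, s1, s2, s3, s4}  [seen]
{s0, s1, s2, s3, s5} --0--> {s0, s1, s2, s3, s4, s5}  [seen]
{s0, s1, s2, s3, s5} --1--> {s0, s1, s2, s3, s4, s5}  [seen]
{s0, s1, s2, s3, s5} --2--> {s0, s1, s2, s3, s4, s5}  [seen]
{s0, s1, s2, s3, s4} --0--> {s0, s1, s2, s3, s4, s5}  [seen]
{s0, s1, s2, s3, s4} --1--> {s0, s1, s2, s3, s4, s5}  [seen]
{s0, s1, s2, s3, s4} --2--> {s0, s1, s2, s3, s4, s5}  [seen]
{s0, s1, s2, s3, s4, s5} --0--> {s0, s1, s2, s3, s4, s5}  [seen]
{s0, s1, s2, s3, s4, s5} --1--> {s0, s1, s2, s3, s4, s5}  [seen]
{s0, s1, s2, s3, s4, s5} --2--> {s0, s1, s2, s3, s4, s5}  [seen]
Reachable DFA states: {s0}, {s1, s2, s3, s4, s5}, {s1, s3, s4}, {s0, s1, s2, s3, s5}, {s0, s1, s2, s3, s4}, {s0, s1, s2, s3, s4, s5}.
Accepting DFA states (contain an NFA accepting state): {s0}, {s1, s2, s3, s4, s5}, {s1, s3, s4}, {s0, s1, s2, s3, s5}, {s0, s1, s2, s3, s4}, {s0, s1, s2, s3, s4, s5}.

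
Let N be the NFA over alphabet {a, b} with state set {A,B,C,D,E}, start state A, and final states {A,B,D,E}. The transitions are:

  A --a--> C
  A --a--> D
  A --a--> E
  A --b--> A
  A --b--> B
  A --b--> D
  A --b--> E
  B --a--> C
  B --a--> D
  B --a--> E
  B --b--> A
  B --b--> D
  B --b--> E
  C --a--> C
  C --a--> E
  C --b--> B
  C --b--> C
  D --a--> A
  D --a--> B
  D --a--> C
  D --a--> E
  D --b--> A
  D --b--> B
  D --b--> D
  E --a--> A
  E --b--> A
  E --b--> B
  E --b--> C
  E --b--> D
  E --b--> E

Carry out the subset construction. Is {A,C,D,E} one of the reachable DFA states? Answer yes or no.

Start state of the DFA: {A}.
{A} --a--> {C,D,E}  [new]
{A} --b--> {A,B,D,E}  [new]
{C,D,E} --a--> {A,B,C,E}  [new]
{C,D,E} --b--> {A,B,C,D,E}  [new]
{A,B,D,E} --a--> {A,B,C,D,E}  [seen]
{A,B,D,E} --b--> {A,B,C,D,E}  [seen]
{A,B,C,E} --a--> {A,C,D,E}  [new]
{A,B,C,E} --b--> {A,B,C,D,E}  [seen]
{A,B,C,D,E} --a--> {A,B,C,D,E}  [seen]
{A,B,C,D,E} --b--> {A,B,C,D,E}  [seen]
{A,C,D,E} --a--> {A,B,C,D,E}  [seen]
{A,C,D,E} --b--> {A,B,C,D,E}  [seen]
Reachable DFA states: {A}, {C,D,E}, {A,B,D,E}, {A,B,C,E}, {A,B,C,D,E}, {A,C,D,E}.
{A,C,D,E} is among them.

yes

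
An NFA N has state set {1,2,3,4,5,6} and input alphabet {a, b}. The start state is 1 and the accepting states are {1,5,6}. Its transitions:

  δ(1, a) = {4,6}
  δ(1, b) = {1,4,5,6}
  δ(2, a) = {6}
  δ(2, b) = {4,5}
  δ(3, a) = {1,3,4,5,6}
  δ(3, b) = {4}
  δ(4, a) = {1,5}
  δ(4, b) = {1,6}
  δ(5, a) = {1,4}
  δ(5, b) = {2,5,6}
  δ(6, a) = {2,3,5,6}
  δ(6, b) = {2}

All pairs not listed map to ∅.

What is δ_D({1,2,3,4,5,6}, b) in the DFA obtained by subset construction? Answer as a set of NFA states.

{1,2,4,5,6}

δ(1,b) = {1,4,5,6}; δ(2,b) = {4,5}; δ(3,b) = {4}; δ(4,b) = {1,6}; δ(5,b) = {2,5,6}; δ(6,b) = {2}.
Union: {1,2,4,5,6}.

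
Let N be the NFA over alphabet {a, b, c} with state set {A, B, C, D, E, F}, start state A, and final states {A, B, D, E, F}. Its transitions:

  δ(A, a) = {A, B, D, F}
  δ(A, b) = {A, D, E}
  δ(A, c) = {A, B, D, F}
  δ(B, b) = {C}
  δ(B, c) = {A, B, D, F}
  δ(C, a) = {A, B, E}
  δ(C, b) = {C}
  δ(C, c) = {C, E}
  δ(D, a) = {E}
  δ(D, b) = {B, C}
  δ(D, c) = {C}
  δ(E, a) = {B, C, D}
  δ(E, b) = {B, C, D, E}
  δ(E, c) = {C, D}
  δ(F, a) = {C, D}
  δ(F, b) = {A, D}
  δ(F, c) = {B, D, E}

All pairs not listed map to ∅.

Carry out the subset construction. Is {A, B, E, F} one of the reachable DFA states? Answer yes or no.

no

Start state of the DFA: {A}.
{A} --a--> {A, B, D, F}  [new]
{A} --b--> {A, D, E}  [new]
{A} --c--> {A, B, D, F}  [seen]
{A, B, D, F} --a--> {A, B, C, D, E, F}  [new]
{A, B, D, F} --b--> {A, B, C, D, E}  [new]
{A, B, D, F} --c--> {A, B, C, D, E, F}  [seen]
{A, D, E} --a--> {A, B, C, D, E, F}  [seen]
{A, D, E} --b--> {A, B, C, D, E}  [seen]
{A, D, E} --c--> {A, B, C, D, F}  [new]
{A, B, C, D, E, F} --a--> {A, B, C, D, E, F}  [seen]
{A, B, C, D, E, F} --b--> {A, B, C, D, E}  [seen]
{A, B, C, D, E, F} --c--> {A, B, C, D, E, F}  [seen]
{A, B, C, D, E} --a--> {A, B, C, D, E, F}  [seen]
{A, B, C, D, E} --b--> {A, B, C, D, E}  [seen]
{A, B, C, D, E} --c--> {A, B, C, D, E, F}  [seen]
{A, B, C, D, F} --a--> {A, B, C, D, E, F}  [seen]
{A, B, C, D, F} --b--> {A, B, C, D, E}  [seen]
{A, B, C, D, F} --c--> {A, B, C, D, E, F}  [seen]
Reachable DFA states: {A}, {A, B, D, F}, {A, D, E}, {A, B, C, D, E, F}, {A, B, C, D, E}, {A, B, C, D, F}.
{A, B, E, F} is not among them.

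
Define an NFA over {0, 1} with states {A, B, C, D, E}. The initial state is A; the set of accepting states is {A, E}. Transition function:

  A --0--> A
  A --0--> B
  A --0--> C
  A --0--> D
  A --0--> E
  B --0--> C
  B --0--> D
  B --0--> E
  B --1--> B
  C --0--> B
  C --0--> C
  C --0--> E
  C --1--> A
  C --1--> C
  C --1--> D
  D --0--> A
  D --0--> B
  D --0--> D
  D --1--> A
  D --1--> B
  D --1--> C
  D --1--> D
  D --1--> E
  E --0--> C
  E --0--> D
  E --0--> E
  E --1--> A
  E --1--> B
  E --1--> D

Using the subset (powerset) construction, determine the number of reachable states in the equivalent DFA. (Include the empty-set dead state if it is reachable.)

Start state of the DFA: {A}.
{A} --0--> {A, B, C, D, E}  [new]
{A} --1--> ∅  [new]
{A, B, C, D, E} --0--> {A, B, C, D, E}  [seen]
{A, B, C, D, E} --1--> {A, B, C, D, E}  [seen]
∅ --0--> ∅  [seen]
∅ --1--> ∅  [seen]
Reachable DFA states: {A}, {A, B, C, D, E}, ∅.

3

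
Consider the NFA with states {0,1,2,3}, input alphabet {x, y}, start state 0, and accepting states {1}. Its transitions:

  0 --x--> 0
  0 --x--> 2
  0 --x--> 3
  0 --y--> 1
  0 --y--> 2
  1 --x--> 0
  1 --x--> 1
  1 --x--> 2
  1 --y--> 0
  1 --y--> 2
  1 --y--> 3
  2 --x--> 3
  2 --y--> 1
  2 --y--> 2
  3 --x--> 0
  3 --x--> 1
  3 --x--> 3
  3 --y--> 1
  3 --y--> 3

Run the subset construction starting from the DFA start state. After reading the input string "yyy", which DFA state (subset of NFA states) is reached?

Start: {0}.
δ(0,y) = {1,2}.
Union: {1,2}.
After y: {1,2}.
δ(1,y) = {0,2,3}; δ(2,y) = {1,2}.
Union: {0,1,2,3}.
After y: {0,1,2,3}.
δ(0,y) = {1,2}; δ(1,y) = {0,2,3}; δ(2,y) = {1,2}; δ(3,y) = {1,3}.
Union: {0,1,2,3}.
After y: {0,1,2,3}.

{0,1,2,3}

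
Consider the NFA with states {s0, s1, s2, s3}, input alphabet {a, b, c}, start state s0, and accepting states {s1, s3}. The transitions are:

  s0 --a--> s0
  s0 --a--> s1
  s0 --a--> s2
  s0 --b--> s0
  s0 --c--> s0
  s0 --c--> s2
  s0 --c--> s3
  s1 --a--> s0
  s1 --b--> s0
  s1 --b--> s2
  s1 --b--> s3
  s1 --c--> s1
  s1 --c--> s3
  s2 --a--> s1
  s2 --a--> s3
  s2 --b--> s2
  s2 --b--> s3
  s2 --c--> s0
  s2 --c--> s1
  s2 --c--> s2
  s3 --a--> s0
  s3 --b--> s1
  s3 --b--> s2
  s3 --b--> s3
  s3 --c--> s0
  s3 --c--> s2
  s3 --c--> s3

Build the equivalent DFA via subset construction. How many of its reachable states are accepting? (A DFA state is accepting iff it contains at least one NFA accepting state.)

Start state of the DFA: {s0}.
{s0} --a--> {s0, s1, s2}  [new]
{s0} --b--> {s0}  [seen]
{s0} --c--> {s0, s2, s3}  [new]
{s0, s1, s2} --a--> {s0, s1, s2, s3}  [new]
{s0, s1, s2} --b--> {s0, s2, s3}  [seen]
{s0, s1, s2} --c--> {s0, s1, s2, s3}  [seen]
{s0, s2, s3} --a--> {s0, s1, s2, s3}  [seen]
{s0, s2, s3} --b--> {s0, s1, s2, s3}  [seen]
{s0, s2, s3} --c--> {s0, s1, s2, s3}  [seen]
{s0, s1, s2, s3} --a--> {s0, s1, s2, s3}  [seen]
{s0, s1, s2, s3} --b--> {s0, s1, s2, s3}  [seen]
{s0, s1, s2, s3} --c--> {s0, s1, s2, s3}  [seen]
Reachable DFA states: {s0}, {s0, s1, s2}, {s0, s2, s3}, {s0, s1, s2, s3}.
Accepting DFA states (contain an NFA accepting state): {s0, s1, s2}, {s0, s2, s3}, {s0, s1, s2, s3}.

3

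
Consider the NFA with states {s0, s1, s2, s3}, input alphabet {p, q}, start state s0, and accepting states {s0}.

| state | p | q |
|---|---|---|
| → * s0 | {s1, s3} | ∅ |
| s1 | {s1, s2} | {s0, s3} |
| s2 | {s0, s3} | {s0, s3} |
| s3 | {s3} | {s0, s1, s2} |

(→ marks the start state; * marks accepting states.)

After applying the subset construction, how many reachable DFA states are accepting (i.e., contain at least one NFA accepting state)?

Start state of the DFA: {s0}.
{s0} --p--> {s1, s3}  [new]
{s0} --q--> ∅  [new]
{s1, s3} --p--> {s1, s2, s3}  [new]
{s1, s3} --q--> {s0, s1, s2, s3}  [new]
∅ --p--> ∅  [seen]
∅ --q--> ∅  [seen]
{s1, s2, s3} --p--> {s0, s1, s2, s3}  [seen]
{s1, s2, s3} --q--> {s0, s1, s2, s3}  [seen]
{s0, s1, s2, s3} --p--> {s0, s1, s2, s3}  [seen]
{s0, s1, s2, s3} --q--> {s0, s1, s2, s3}  [seen]
Reachable DFA states: {s0}, {s1, s3}, ∅, {s1, s2, s3}, {s0, s1, s2, s3}.
Accepting DFA states (contain an NFA accepting state): {s0}, {s0, s1, s2, s3}.

2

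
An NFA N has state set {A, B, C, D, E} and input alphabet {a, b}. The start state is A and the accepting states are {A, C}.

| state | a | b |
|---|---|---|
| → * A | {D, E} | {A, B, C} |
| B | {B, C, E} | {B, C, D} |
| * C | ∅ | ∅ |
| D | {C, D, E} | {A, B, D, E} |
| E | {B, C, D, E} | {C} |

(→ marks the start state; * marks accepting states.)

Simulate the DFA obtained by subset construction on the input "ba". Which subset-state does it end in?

{B, C, D, E}

Start: {A}.
δ(A,b) = {A, B, C}.
Union: {A, B, C}.
After b: {A, B, C}.
δ(A,a) = {D, E}; δ(B,a) = {B, C, E}; δ(C,a) = ∅.
Union: {B, C, D, E}.
After a: {B, C, D, E}.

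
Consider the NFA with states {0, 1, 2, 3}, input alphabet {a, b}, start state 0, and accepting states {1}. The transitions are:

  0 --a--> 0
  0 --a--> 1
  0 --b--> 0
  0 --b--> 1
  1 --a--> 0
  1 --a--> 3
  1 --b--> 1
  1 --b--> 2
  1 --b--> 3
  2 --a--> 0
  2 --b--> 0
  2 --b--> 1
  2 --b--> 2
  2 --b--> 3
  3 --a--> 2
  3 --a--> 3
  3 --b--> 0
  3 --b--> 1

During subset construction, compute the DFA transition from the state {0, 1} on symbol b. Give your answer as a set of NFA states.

δ(0,b) = {0, 1}; δ(1,b) = {1, 2, 3}.
Union: {0, 1, 2, 3}.

{0, 1, 2, 3}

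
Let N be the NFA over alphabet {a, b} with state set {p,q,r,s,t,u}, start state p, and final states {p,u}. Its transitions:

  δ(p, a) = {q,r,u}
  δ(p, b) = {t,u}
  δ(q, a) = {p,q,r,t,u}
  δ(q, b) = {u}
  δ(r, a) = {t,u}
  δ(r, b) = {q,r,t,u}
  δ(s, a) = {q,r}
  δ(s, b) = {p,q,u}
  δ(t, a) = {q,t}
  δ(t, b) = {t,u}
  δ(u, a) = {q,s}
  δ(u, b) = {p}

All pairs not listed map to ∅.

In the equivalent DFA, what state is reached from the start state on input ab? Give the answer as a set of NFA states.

{p,q,r,t,u}

Start: {p}.
δ(p,a) = {q,r,u}.
Union: {q,r,u}.
After a: {q,r,u}.
δ(q,b) = {u}; δ(r,b) = {q,r,t,u}; δ(u,b) = {p}.
Union: {p,q,r,t,u}.
After b: {p,q,r,t,u}.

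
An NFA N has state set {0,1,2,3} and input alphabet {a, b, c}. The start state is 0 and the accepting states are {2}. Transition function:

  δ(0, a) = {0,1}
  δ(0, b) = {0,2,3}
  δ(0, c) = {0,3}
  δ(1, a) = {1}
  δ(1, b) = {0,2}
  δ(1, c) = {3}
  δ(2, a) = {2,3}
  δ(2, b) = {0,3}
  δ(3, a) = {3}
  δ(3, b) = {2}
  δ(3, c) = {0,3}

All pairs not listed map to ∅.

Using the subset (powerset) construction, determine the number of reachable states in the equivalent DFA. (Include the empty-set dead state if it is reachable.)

Start state of the DFA: {0}.
{0} --a--> {0,1}  [new]
{0} --b--> {0,2,3}  [new]
{0} --c--> {0,3}  [new]
{0,1} --a--> {0,1}  [seen]
{0,1} --b--> {0,2,3}  [seen]
{0,1} --c--> {0,3}  [seen]
{0,2,3} --a--> {0,1,2,3}  [new]
{0,2,3} --b--> {0,2,3}  [seen]
{0,2,3} --c--> {0,3}  [seen]
{0,3} --a--> {0,1,3}  [new]
{0,3} --b--> {0,2,3}  [seen]
{0,3} --c--> {0,3}  [seen]
{0,1,2,3} --a--> {0,1,2,3}  [seen]
{0,1,2,3} --b--> {0,2,3}  [seen]
{0,1,2,3} --c--> {0,3}  [seen]
{0,1,3} --a--> {0,1,3}  [seen]
{0,1,3} --b--> {0,2,3}  [seen]
{0,1,3} --c--> {0,3}  [seen]
Reachable DFA states: {0}, {0,1}, {0,2,3}, {0,3}, {0,1,2,3}, {0,1,3}.

6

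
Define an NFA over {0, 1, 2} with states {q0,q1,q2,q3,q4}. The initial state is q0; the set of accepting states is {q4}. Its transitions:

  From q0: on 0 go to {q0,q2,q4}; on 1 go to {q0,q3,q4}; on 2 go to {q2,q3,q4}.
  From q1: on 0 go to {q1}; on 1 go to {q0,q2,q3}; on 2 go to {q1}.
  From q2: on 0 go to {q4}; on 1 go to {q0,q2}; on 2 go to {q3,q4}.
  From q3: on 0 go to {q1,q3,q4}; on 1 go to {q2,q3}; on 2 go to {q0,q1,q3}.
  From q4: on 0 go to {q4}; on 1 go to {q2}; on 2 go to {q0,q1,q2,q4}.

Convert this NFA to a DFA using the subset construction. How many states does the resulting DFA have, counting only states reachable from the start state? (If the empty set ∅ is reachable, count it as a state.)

Start state of the DFA: {q0}.
{q0} --0--> {q0,q2,q4}  [new]
{q0} --1--> {q0,q3,q4}  [new]
{q0} --2--> {q2,q3,q4}  [new]
{q0,q2,q4} --0--> {q0,q2,q4}  [seen]
{q0,q2,q4} --1--> {q0,q2,q3,q4}  [new]
{q0,q2,q4} --2--> {q0,q1,q2,q3,q4}  [new]
{q0,q3,q4} --0--> {q0,q1,q2,q3,q4}  [seen]
{q0,q3,q4} --1--> {q0,q2,q3,q4}  [seen]
{q0,q3,q4} --2--> {q0,q1,q2,q3,q4}  [seen]
{q2,q3,q4} --0--> {q1,q3,q4}  [new]
{q2,q3,q4} --1--> {q0,q2,q3}  [new]
{q2,q3,q4} --2--> {q0,q1,q2,q3,q4}  [seen]
{q0,q2,q3,q4} --0--> {q0,q1,q2,q3,q4}  [seen]
{q0,q2,q3,q4} --1--> {q0,q2,q3,q4}  [seen]
{q0,q2,q3,q4} --2--> {q0,q1,q2,q3,q4}  [seen]
{q0,q1,q2,q3,q4} --0--> {q0,q1,q2,q3,q4}  [seen]
{q0,q1,q2,q3,q4} --1--> {q0,q2,q3,q4}  [seen]
{q0,q1,q2,q3,q4} --2--> {q0,q1,q2,q3,q4}  [seen]
{q1,q3,q4} --0--> {q1,q3,q4}  [seen]
{q1,q3,q4} --1--> {q0,q2,q3}  [seen]
{q1,q3,q4} --2--> {q0,q1,q2,q3,q4}  [seen]
{q0,q2,q3} --0--> {q0,q1,q2,q3,q4}  [seen]
{q0,q2,q3} --1--> {q0,q2,q3,q4}  [seen]
{q0,q2,q3} --2--> {q0,q1,q2,q3,q4}  [seen]
Reachable DFA states: {q0}, {q0,q2,q4}, {q0,q3,q4}, {q2,q3,q4}, {q0,q2,q3,q4}, {q0,q1,q2,q3,q4}, {q1,q3,q4}, {q0,q2,q3}.

8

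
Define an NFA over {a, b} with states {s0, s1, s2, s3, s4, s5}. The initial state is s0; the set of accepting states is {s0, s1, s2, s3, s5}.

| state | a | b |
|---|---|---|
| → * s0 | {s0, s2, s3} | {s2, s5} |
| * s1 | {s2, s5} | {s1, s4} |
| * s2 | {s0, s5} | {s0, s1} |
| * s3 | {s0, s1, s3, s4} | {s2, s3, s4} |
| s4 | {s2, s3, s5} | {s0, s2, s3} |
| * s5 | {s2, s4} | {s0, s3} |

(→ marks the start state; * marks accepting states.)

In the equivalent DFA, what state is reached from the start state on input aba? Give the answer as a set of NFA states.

Start: {s0}.
δ(s0,a) = {s0, s2, s3}.
Union: {s0, s2, s3}.
After a: {s0, s2, s3}.
δ(s0,b) = {s2, s5}; δ(s2,b) = {s0, s1}; δ(s3,b) = {s2, s3, s4}.
Union: {s0, s1, s2, s3, s4, s5}.
After b: {s0, s1, s2, s3, s4, s5}.
δ(s0,a) = {s0, s2, s3}; δ(s1,a) = {s2, s5}; δ(s2,a) = {s0, s5}; δ(s3,a) = {s0, s1, s3, s4}; δ(s4,a) = {s2, s3, s5}; δ(s5,a) = {s2, s4}.
Union: {s0, s1, s2, s3, s4, s5}.
After a: {s0, s1, s2, s3, s4, s5}.

{s0, s1, s2, s3, s4, s5}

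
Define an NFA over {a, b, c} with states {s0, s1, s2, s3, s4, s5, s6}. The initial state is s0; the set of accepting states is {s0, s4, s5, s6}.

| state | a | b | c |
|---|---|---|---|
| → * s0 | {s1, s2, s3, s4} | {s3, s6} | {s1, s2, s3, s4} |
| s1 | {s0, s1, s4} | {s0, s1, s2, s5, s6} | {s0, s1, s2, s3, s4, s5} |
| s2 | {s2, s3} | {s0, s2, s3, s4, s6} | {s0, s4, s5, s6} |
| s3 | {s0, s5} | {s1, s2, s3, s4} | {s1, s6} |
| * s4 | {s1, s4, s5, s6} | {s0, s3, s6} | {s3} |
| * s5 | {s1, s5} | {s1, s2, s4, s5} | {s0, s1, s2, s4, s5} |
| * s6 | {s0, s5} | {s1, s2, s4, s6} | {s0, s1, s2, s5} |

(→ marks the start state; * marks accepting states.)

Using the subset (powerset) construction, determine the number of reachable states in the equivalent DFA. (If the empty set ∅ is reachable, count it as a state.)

10

Start state of the DFA: {s0}.
{s0} --a--> {s1, s2, s3, s4}  [new]
{s0} --b--> {s3, s6}  [new]
{s0} --c--> {s1, s2, s3, s4}  [seen]
{s1, s2, s3, s4} --a--> {s0, s1, s2, s3, s4, s5, s6}  [new]
{s1, s2, s3, s4} --b--> {s0, s1, s2, s3, s4, s5, s6}  [seen]
{s1, s2, s3, s4} --c--> {s0, s1, s2, s3, s4, s5, s6}  [seen]
{s3, s6} --a--> {s0, s5}  [new]
{s3, s6} --b--> {s1, s2, s3, s4, s6}  [new]
{s3, s6} --c--> {s0, s1, s2, s5, s6}  [new]
{s0, s1, s2, s3, s4, s5, s6} --a--> {s0, s1, s2, s3, s4, s5, s6}  [seen]
{s0, s1, s2, s3, s4, s5, s6} --b--> {s0, s1, s2, s3, s4, s5, s6}  [seen]
{s0, s1, s2, s3, s4, s5, s6} --c--> {s0, s1, s2, s3, s4, s5, s6}  [seen]
{s0, s5} --a--> {s1, s2, s3, s4, s5}  [new]
{s0, s5} --b--> {s1, s2, s3, s4, s5, s6}  [new]
{s0, s5} --c--> {s0, s1, s2, s3, s4, s5}  [new]
{s1, s2, s3, s4, s6} --a--> {s0, s1, s2, s3, s4, s5, s6}  [seen]
{s1, s2, s3, s4, s6} --b--> {s0, s1, s2, s3, s4, s5, s6}  [seen]
{s1, s2, s3, s4, s6} --c--> {s0, s1, s2, s3, s4, s5, s6}  [seen]
{s0, s1, s2, s5, s6} --a--> {s0, s1, s2, s3, s4, s5}  [seen]
{s0, s1, s2, s5, s6} --b--> {s0, s1, s2, s3, s4, s5, s6}  [seen]
{s0, s1, s2, s5, s6} --c--> {s0, s1, s2, s3, s4, s5, s6}  [seen]
{s1, s2, s3, s4, s5} --a--> {s0, s1, s2, s3, s4, s5, s6}  [seen]
{s1, s2, s3, s4, s5} --b--> {s0, s1, s2, s3, s4, s5, s6}  [seen]
{s1, s2, s3, s4, s5} --c--> {s0, s1, s2, s3, s4, s5, s6}  [seen]
{s1, s2, s3, s4, s5, s6} --a--> {s0, s1, s2, s3, s4, s5, s6}  [seen]
{s1, s2, s3, s4, s5, s6} --b--> {s0, s1, s2, s3, s4, s5, s6}  [seen]
{s1, s2, s3, s4, s5, s6} --c--> {s0, s1, s2, s3, s4, s5, s6}  [seen]
{s0, s1, s2, s3, s4, s5} --a--> {s0, s1, s2, s3, s4, s5, s6}  [seen]
{s0, s1, s2, s3, s4, s5} --b--> {s0, s1, s2, s3, s4, s5, s6}  [seen]
{s0, s1, s2, s3, s4, s5} --c--> {s0, s1, s2, s3, s4, s5, s6}  [seen]
Reachable DFA states: {s0}, {s1, s2, s3, s4}, {s3, s6}, {s0, s1, s2, s3, s4, s5, s6}, {s0, s5}, {s1, s2, s3, s4, s6}, {s0, s1, s2, s5, s6}, {s1, s2, s3, s4, s5}, {s1, s2, s3, s4, s5, s6}, {s0, s1, s2, s3, s4, s5}.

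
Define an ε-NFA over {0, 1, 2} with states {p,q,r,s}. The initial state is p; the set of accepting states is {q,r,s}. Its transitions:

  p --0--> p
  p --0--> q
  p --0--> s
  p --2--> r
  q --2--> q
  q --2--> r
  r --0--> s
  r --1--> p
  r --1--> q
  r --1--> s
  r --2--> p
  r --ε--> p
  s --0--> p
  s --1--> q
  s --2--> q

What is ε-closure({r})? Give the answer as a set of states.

{p,r}

Begin with {r}.
r →ε {p}; add p.
ε-closure = {p,r}.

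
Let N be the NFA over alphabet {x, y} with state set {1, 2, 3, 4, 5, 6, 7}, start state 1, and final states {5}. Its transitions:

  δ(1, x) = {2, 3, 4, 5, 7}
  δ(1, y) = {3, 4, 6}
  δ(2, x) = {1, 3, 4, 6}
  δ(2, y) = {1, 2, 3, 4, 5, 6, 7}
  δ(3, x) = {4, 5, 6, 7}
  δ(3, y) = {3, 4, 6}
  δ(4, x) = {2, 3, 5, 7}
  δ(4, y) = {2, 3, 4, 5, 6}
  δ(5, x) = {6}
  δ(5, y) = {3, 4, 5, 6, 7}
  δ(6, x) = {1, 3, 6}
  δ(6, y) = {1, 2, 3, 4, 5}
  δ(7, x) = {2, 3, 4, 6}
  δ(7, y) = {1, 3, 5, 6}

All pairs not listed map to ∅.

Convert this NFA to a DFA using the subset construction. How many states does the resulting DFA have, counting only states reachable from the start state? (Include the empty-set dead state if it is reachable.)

Start state of the DFA: {1}.
{1} --x--> {2, 3, 4, 5, 7}  [new]
{1} --y--> {3, 4, 6}  [new]
{2, 3, 4, 5, 7} --x--> {1, 2, 3, 4, 5, 6, 7}  [new]
{2, 3, 4, 5, 7} --y--> {1, 2, 3, 4, 5, 6, 7}  [seen]
{3, 4, 6} --x--> {1, 2, 3, 4, 5, 6, 7}  [seen]
{3, 4, 6} --y--> {1, 2, 3, 4, 5, 6}  [new]
{1, 2, 3, 4, 5, 6, 7} --x--> {1, 2, 3, 4, 5, 6, 7}  [seen]
{1, 2, 3, 4, 5, 6, 7} --y--> {1, 2, 3, 4, 5, 6, 7}  [seen]
{1, 2, 3, 4, 5, 6} --x--> {1, 2, 3, 4, 5, 6, 7}  [seen]
{1, 2, 3, 4, 5, 6} --y--> {1, 2, 3, 4, 5, 6, 7}  [seen]
Reachable DFA states: {1}, {2, 3, 4, 5, 7}, {3, 4, 6}, {1, 2, 3, 4, 5, 6, 7}, {1, 2, 3, 4, 5, 6}.

5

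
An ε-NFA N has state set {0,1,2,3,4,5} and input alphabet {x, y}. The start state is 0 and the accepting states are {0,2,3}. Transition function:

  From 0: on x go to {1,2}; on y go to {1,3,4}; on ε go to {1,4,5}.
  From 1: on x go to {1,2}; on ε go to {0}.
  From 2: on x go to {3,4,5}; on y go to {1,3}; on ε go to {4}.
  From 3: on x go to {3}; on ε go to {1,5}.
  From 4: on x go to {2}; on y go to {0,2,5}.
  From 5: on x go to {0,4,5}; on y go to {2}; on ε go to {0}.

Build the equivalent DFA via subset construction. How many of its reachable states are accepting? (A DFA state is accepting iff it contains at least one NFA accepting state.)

3

Start state of the DFA: {0,1,4,5} (ε-closure of the NFA start).
{0,1,4,5} --x--> {0,1,2,4,5}  [new]
{0,1,4,5} --y--> {0,1,2,3,4,5}  [new]
{0,1,2,4,5} --x--> {0,1,2,3,4,5}  [seen]
{0,1,2,4,5} --y--> {0,1,2,3,4,5}  [seen]
{0,1,2,3,4,5} --x--> {0,1,2,3,4,5}  [seen]
{0,1,2,3,4,5} --y--> {0,1,2,3,4,5}  [seen]
Reachable DFA states: {0,1,4,5}, {0,1,2,4,5}, {0,1,2,3,4,5}.
Accepting DFA states (contain an NFA accepting state): {0,1,4,5}, {0,1,2,4,5}, {0,1,2,3,4,5}.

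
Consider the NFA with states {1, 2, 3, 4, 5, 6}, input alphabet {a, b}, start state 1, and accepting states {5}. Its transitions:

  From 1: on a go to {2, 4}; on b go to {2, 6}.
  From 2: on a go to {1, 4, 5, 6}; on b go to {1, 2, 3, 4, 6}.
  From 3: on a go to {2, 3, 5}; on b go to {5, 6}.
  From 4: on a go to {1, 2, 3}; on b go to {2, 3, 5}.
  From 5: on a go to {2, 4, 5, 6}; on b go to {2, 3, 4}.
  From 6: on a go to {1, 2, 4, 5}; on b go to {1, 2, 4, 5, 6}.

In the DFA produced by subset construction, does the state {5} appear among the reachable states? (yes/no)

Start state of the DFA: {1}.
{1} --a--> {2, 4}  [new]
{1} --b--> {2, 6}  [new]
{2, 4} --a--> {1, 2, 3, 4, 5, 6}  [new]
{2, 4} --b--> {1, 2, 3, 4, 5, 6}  [seen]
{2, 6} --a--> {1, 2, 4, 5, 6}  [new]
{2, 6} --b--> {1, 2, 3, 4, 5, 6}  [seen]
{1, 2, 3, 4, 5, 6} --a--> {1, 2, 3, 4, 5, 6}  [seen]
{1, 2, 3, 4, 5, 6} --b--> {1, 2, 3, 4, 5, 6}  [seen]
{1, 2, 4, 5, 6} --a--> {1, 2, 3, 4, 5, 6}  [seen]
{1, 2, 4, 5, 6} --b--> {1, 2, 3, 4, 5, 6}  [seen]
Reachable DFA states: {1}, {2, 4}, {2, 6}, {1, 2, 3, 4, 5, 6}, {1, 2, 4, 5, 6}.
{5} is not among them.

no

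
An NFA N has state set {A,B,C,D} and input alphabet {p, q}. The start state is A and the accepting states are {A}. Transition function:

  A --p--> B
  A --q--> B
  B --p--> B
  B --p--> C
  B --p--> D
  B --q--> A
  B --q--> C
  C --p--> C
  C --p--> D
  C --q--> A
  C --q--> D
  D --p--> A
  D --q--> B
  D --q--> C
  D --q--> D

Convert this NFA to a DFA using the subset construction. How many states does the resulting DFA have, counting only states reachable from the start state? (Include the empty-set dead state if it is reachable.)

Start state of the DFA: {A}.
{A} --p--> {B}  [new]
{A} --q--> {B}  [seen]
{B} --p--> {B,C,D}  [new]
{B} --q--> {A,C}  [new]
{B,C,D} --p--> {A,B,C,D}  [new]
{B,C,D} --q--> {A,B,C,D}  [seen]
{A,C} --p--> {B,C,D}  [seen]
{A,C} --q--> {A,B,D}  [new]
{A,B,C,D} --p--> {A,B,C,D}  [seen]
{A,B,C,D} --q--> {A,B,C,D}  [seen]
{A,B,D} --p--> {A,B,C,D}  [seen]
{A,B,D} --q--> {A,B,C,D}  [seen]
Reachable DFA states: {A}, {B}, {B,C,D}, {A,C}, {A,B,C,D}, {A,B,D}.

6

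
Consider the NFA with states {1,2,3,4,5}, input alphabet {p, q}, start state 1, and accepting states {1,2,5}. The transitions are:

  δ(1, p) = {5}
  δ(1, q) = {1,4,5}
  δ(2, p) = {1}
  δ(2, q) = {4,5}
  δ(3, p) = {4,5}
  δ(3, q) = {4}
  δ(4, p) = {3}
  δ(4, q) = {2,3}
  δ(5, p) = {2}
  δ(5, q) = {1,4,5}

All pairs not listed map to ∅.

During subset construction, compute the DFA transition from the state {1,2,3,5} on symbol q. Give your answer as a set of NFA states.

δ(1,q) = {1,4,5}; δ(2,q) = {4,5}; δ(3,q) = {4}; δ(5,q) = {1,4,5}.
Union: {1,4,5}.

{1,4,5}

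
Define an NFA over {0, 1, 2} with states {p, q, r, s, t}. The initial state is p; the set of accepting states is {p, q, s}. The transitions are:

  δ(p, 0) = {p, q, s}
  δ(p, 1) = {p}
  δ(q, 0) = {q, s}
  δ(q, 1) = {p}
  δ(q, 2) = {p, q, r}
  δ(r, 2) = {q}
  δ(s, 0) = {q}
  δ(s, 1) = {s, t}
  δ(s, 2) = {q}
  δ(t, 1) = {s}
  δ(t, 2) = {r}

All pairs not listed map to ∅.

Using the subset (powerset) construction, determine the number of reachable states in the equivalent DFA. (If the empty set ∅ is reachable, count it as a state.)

Start state of the DFA: {p}.
{p} --0--> {p, q, s}  [new]
{p} --1--> {p}  [seen]
{p} --2--> ∅  [new]
{p, q, s} --0--> {p, q, s}  [seen]
{p, q, s} --1--> {p, s, t}  [new]
{p, q, s} --2--> {p, q, r}  [new]
∅ --0--> ∅  [seen]
∅ --1--> ∅  [seen]
∅ --2--> ∅  [seen]
{p, s, t} --0--> {p, q, s}  [seen]
{p, s, t} --1--> {p, s, t}  [seen]
{p, s, t} --2--> {q, r}  [new]
{p, q, r} --0--> {p, q, s}  [seen]
{p, q, r} --1--> {p}  [seen]
{p, q, r} --2--> {p, q, r}  [seen]
{q, r} --0--> {q, s}  [new]
{q, r} --1--> {p}  [seen]
{q, r} --2--> {p, q, r}  [seen]
{q, s} --0--> {q, s}  [seen]
{q, s} --1--> {p, s, t}  [seen]
{q, s} --2--> {p, q, r}  [seen]
Reachable DFA states: {p}, {p, q, s}, ∅, {p, s, t}, {p, q, r}, {q, r}, {q, s}.

7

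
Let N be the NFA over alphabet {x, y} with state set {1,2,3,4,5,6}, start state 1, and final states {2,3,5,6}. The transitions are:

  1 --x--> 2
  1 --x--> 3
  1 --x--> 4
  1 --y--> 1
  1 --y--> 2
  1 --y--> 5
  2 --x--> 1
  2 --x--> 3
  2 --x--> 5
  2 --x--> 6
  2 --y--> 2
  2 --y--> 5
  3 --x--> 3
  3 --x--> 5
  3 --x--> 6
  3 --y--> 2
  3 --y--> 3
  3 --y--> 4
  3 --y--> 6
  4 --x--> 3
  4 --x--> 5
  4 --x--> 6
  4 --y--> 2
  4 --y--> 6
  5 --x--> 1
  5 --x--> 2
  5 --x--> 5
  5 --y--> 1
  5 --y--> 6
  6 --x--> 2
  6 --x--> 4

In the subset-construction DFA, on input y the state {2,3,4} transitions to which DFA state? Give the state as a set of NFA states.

δ(2,y) = {2,5}; δ(3,y) = {2,3,4,6}; δ(4,y) = {2,6}.
Union: {2,3,4,5,6}.

{2,3,4,5,6}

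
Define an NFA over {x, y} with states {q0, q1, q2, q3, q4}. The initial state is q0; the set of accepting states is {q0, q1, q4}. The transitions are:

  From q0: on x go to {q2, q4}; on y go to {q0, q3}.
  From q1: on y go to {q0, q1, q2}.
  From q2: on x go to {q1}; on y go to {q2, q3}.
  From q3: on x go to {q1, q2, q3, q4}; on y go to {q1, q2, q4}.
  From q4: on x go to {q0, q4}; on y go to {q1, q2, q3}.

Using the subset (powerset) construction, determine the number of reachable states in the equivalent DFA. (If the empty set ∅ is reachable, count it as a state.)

10

Start state of the DFA: {q0}.
{q0} --x--> {q2, q4}  [new]
{q0} --y--> {q0, q3}  [new]
{q2, q4} --x--> {q0, q1, q4}  [new]
{q2, q4} --y--> {q1, q2, q3}  [new]
{q0, q3} --x--> {q1, q2, q3, q4}  [new]
{q0, q3} --y--> {q0, q1, q2, q3, q4}  [new]
{q0, q1, q4} --x--> {q0, q2, q4}  [new]
{q0, q1, q4} --y--> {q0, q1, q2, q3}  [new]
{q1, q2, q3} --x--> {q1, q2, q3, q4}  [seen]
{q1, q2, q3} --y--> {q0, q1, q2, q3, q4}  [seen]
{q1, q2, q3, q4} --x--> {q0, q1, q2, q3, q4}  [seen]
{q1, q2, q3, q4} --y--> {q0, q1, q2, q3, q4}  [seen]
{q0, q1, q2, q3, q4} --x--> {q0, q1, q2, q3, q4}  [seen]
{q0, q1, q2, q3, q4} --y--> {q0, q1, q2, q3, q4}  [seen]
{q0, q2, q4} --x--> {q0, q1, q2, q4}  [new]
{q0, q2, q4} --y--> {q0, q1, q2, q3}  [seen]
{q0, q1, q2, q3} --x--> {q1, q2, q3, q4}  [seen]
{q0, q1, q2, q3} --y--> {q0, q1, q2, q3, q4}  [seen]
{q0, q1, q2, q4} --x--> {q0, q1, q2, q4}  [seen]
{q0, q1, q2, q4} --y--> {q0, q1, q2, q3}  [seen]
Reachable DFA states: {q0}, {q2, q4}, {q0, q3}, {q0, q1, q4}, {q1, q2, q3}, {q1, q2, q3, q4}, {q0, q1, q2, q3, q4}, {q0, q2, q4}, {q0, q1, q2, q3}, {q0, q1, q2, q4}.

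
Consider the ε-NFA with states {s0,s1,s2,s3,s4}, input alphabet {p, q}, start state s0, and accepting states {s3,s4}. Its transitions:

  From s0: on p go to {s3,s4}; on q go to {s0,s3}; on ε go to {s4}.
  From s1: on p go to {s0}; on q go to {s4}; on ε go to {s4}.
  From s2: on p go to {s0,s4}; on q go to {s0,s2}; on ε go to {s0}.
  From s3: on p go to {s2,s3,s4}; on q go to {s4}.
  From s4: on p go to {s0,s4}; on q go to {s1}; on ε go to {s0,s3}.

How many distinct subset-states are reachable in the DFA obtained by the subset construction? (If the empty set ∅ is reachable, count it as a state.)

4

Start state of the DFA: {s0,s3,s4} (ε-closure of the NFA start).
{s0,s3,s4} --p--> {s0,s2,s3,s4}  [new]
{s0,s3,s4} --q--> {s0,s1,s3,s4}  [new]
{s0,s2,s3,s4} --p--> {s0,s2,s3,s4}  [seen]
{s0,s2,s3,s4} --q--> {s0,s1,s2,s3,s4}  [new]
{s0,s1,s3,s4} --p--> {s0,s2,s3,s4}  [seen]
{s0,s1,s3,s4} --q--> {s0,s1,s3,s4}  [seen]
{s0,s1,s2,s3,s4} --p--> {s0,s2,s3,s4}  [seen]
{s0,s1,s2,s3,s4} --q--> {s0,s1,s2,s3,s4}  [seen]
Reachable DFA states: {s0,s3,s4}, {s0,s2,s3,s4}, {s0,s1,s3,s4}, {s0,s1,s2,s3,s4}.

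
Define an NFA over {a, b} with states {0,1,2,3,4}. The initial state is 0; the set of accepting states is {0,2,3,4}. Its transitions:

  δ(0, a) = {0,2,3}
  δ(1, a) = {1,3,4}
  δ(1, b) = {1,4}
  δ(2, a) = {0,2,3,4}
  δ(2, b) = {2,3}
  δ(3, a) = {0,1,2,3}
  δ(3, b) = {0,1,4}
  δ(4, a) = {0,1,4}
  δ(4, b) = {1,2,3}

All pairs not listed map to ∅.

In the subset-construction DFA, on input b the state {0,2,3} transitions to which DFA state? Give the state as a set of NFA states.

δ(0,b) = ∅; δ(2,b) = {2,3}; δ(3,b) = {0,1,4}.
Union: {0,1,2,3,4}.

{0,1,2,3,4}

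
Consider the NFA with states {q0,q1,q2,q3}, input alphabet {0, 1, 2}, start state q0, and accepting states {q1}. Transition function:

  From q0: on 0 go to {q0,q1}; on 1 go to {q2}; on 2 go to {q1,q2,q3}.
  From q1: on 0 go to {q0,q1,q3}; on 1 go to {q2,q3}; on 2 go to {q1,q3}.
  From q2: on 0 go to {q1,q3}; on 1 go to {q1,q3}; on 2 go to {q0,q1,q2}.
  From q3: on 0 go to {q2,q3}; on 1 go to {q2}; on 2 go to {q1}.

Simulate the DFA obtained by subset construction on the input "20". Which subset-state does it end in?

{q0,q1,q2,q3}

Start: {q0}.
δ(q0,2) = {q1,q2,q3}.
Union: {q1,q2,q3}.
After 2: {q1,q2,q3}.
δ(q1,0) = {q0,q1,q3}; δ(q2,0) = {q1,q3}; δ(q3,0) = {q2,q3}.
Union: {q0,q1,q2,q3}.
After 0: {q0,q1,q2,q3}.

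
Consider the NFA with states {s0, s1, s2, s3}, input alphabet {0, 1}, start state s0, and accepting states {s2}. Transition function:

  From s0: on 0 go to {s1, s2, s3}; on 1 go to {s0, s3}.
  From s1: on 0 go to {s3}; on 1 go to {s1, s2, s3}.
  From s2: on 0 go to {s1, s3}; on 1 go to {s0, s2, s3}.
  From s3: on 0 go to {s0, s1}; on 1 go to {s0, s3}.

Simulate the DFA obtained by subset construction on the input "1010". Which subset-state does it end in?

{s0, s1, s2, s3}

Start: {s0}.
δ(s0,1) = {s0, s3}.
Union: {s0, s3}.
After 1: {s0, s3}.
δ(s0,0) = {s1, s2, s3}; δ(s3,0) = {s0, s1}.
Union: {s0, s1, s2, s3}.
After 0: {s0, s1, s2, s3}.
δ(s0,1) = {s0, s3}; δ(s1,1) = {s1, s2, s3}; δ(s2,1) = {s0, s2, s3}; δ(s3,1) = {s0, s3}.
Union: {s0, s1, s2, s3}.
After 1: {s0, s1, s2, s3}.
δ(s0,0) = {s1, s2, s3}; δ(s1,0) = {s3}; δ(s2,0) = {s1, s3}; δ(s3,0) = {s0, s1}.
Union: {s0, s1, s2, s3}.
After 0: {s0, s1, s2, s3}.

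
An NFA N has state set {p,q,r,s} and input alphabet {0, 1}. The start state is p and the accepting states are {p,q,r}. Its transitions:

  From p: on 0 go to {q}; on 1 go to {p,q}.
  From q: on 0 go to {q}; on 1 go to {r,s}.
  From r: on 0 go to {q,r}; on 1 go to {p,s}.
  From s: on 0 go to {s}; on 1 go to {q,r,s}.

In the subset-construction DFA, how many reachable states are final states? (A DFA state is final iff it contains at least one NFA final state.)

6

Start state of the DFA: {p}.
{p} --0--> {q}  [new]
{p} --1--> {p,q}  [new]
{q} --0--> {q}  [seen]
{q} --1--> {r,s}  [new]
{p,q} --0--> {q}  [seen]
{p,q} --1--> {p,q,r,s}  [new]
{r,s} --0--> {q,r,s}  [new]
{r,s} --1--> {p,q,r,s}  [seen]
{p,q,r,s} --0--> {q,r,s}  [seen]
{p,q,r,s} --1--> {p,q,r,s}  [seen]
{q,r,s} --0--> {q,r,s}  [seen]
{q,r,s} --1--> {p,q,r,s}  [seen]
Reachable DFA states: {p}, {q}, {p,q}, {r,s}, {p,q,r,s}, {q,r,s}.
Accepting DFA states (contain an NFA accepting state): {p}, {q}, {p,q}, {r,s}, {p,q,r,s}, {q,r,s}.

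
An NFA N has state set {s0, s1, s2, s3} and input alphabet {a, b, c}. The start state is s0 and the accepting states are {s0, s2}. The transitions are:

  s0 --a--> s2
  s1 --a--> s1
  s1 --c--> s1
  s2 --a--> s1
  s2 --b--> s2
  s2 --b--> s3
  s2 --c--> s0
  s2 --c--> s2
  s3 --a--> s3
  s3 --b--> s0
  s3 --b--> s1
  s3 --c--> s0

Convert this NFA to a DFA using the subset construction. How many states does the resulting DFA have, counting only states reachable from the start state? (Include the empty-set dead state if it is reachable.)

Start state of the DFA: {s0}.
{s0} --a--> {s2}  [new]
{s0} --b--> ∅  [new]
{s0} --c--> ∅  [seen]
{s2} --a--> {s1}  [new]
{s2} --b--> {s2, s3}  [new]
{s2} --c--> {s0, s2}  [new]
∅ --a--> ∅  [seen]
∅ --b--> ∅  [seen]
∅ --c--> ∅  [seen]
{s1} --a--> {s1}  [seen]
{s1} --b--> ∅  [seen]
{s1} --c--> {s1}  [seen]
{s2, s3} --a--> {s1, s3}  [new]
{s2, s3} --b--> {s0, s1, s2, s3}  [new]
{s2, s3} --c--> {s0, s2}  [seen]
{s0, s2} --a--> {s1, s2}  [new]
{s0, s2} --b--> {s2, s3}  [seen]
{s0, s2} --c--> {s0, s2}  [seen]
{s1, s3} --a--> {s1, s3}  [seen]
{s1, s3} --b--> {s0, s1}  [new]
{s1, s3} --c--> {s0, s1}  [seen]
{s0, s1, s2, s3} --a--> {s1, s2, s3}  [new]
{s0, s1, s2, s3} --b--> {s0, s1, s2, s3}  [seen]
{s0, s1, s2, s3} --c--> {s0, s1, s2}  [new]
{s1, s2} --a--> {s1}  [seen]
{s1, s2} --b--> {s2, s3}  [seen]
{s1, s2} --c--> {s0, s1, s2}  [seen]
{s0, s1} --a--> {s1, s2}  [seen]
{s0, s1} --b--> ∅  [seen]
{s0, s1} --c--> {s1}  [seen]
{s1, s2, s3} --a--> {s1, s3}  [seen]
{s1, s2, s3} --b--> {s0, s1, s2, s3}  [seen]
{s1, s2, s3} --c--> {s0, s1, s2}  [seen]
{s0, s1, s2} --a--> {s1, s2}  [seen]
{s0, s1, s2} --b--> {s2, s3}  [seen]
{s0, s1, s2} --c--> {s0, s1, s2}  [seen]
Reachable DFA states: {s0}, {s2}, ∅, {s1}, {s2, s3}, {s0, s2}, {s1, s3}, {s0, s1, s2, s3}, {s1, s2}, {s0, s1}, {s1, s2, s3}, {s0, s1, s2}.

12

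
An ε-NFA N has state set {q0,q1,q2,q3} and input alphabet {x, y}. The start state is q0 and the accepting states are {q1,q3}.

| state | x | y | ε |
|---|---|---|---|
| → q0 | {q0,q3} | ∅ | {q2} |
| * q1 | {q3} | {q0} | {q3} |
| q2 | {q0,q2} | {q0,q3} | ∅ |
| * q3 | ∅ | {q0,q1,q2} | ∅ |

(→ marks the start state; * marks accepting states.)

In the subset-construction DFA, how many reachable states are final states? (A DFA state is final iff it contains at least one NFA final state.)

Start state of the DFA: {q0,q2} (ε-closure of the NFA start).
{q0,q2} --x--> {q0,q2,q3}  [new]
{q0,q2} --y--> {q0,q2,q3}  [seen]
{q0,q2,q3} --x--> {q0,q2,q3}  [seen]
{q0,q2,q3} --y--> {q0,q1,q2,q3}  [new]
{q0,q1,q2,q3} --x--> {q0,q2,q3}  [seen]
{q0,q1,q2,q3} --y--> {q0,q1,q2,q3}  [seen]
Reachable DFA states: {q0,q2}, {q0,q2,q3}, {q0,q1,q2,q3}.
Accepting DFA states (contain an NFA accepting state): {q0,q2,q3}, {q0,q1,q2,q3}.

2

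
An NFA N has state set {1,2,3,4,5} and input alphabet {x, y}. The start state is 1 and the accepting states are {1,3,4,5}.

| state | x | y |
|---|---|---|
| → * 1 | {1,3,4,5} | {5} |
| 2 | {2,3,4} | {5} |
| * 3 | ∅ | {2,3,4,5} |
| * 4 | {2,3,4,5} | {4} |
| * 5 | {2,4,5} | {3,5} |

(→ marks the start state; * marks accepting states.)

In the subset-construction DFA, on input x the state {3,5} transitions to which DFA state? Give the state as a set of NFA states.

δ(3,x) = ∅; δ(5,x) = {2,4,5}.
Union: {2,4,5}.

{2,4,5}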